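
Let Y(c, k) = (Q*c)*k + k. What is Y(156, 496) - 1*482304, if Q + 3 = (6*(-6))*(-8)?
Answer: 21570352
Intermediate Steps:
Q = 285 (Q = -3 + (6*(-6))*(-8) = -3 - 36*(-8) = -3 + 288 = 285)
Y(c, k) = k + 285*c*k (Y(c, k) = (285*c)*k + k = 285*c*k + k = k + 285*c*k)
Y(156, 496) - 1*482304 = 496*(1 + 285*156) - 1*482304 = 496*(1 + 44460) - 482304 = 496*44461 - 482304 = 22052656 - 482304 = 21570352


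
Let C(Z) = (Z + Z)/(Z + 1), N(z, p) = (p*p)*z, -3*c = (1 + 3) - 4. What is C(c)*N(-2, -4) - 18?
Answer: -18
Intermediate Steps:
c = 0 (c = -((1 + 3) - 4)/3 = -(4 - 4)/3 = -⅓*0 = 0)
N(z, p) = z*p² (N(z, p) = p²*z = z*p²)
C(Z) = 2*Z/(1 + Z) (C(Z) = (2*Z)/(1 + Z) = 2*Z/(1 + Z))
C(c)*N(-2, -4) - 18 = (2*0/(1 + 0))*(-2*(-4)²) - 18 = (2*0/1)*(-2*16) - 18 = (2*0*1)*(-32) - 18 = 0*(-32) - 18 = 0 - 18 = -18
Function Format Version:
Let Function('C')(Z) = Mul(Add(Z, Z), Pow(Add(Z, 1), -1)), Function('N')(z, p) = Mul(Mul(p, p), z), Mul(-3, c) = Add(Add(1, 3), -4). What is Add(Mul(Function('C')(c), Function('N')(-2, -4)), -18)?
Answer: -18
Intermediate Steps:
c = 0 (c = Mul(Rational(-1, 3), Add(Add(1, 3), -4)) = Mul(Rational(-1, 3), Add(4, -4)) = Mul(Rational(-1, 3), 0) = 0)
Function('N')(z, p) = Mul(z, Pow(p, 2)) (Function('N')(z, p) = Mul(Pow(p, 2), z) = Mul(z, Pow(p, 2)))
Function('C')(Z) = Mul(2, Z, Pow(Add(1, Z), -1)) (Function('C')(Z) = Mul(Mul(2, Z), Pow(Add(1, Z), -1)) = Mul(2, Z, Pow(Add(1, Z), -1)))
Add(Mul(Function('C')(c), Function('N')(-2, -4)), -18) = Add(Mul(Mul(2, 0, Pow(Add(1, 0), -1)), Mul(-2, Pow(-4, 2))), -18) = Add(Mul(Mul(2, 0, Pow(1, -1)), Mul(-2, 16)), -18) = Add(Mul(Mul(2, 0, 1), -32), -18) = Add(Mul(0, -32), -18) = Add(0, -18) = -18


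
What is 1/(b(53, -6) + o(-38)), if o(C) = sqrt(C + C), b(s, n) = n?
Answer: -3/56 - I*sqrt(19)/56 ≈ -0.053571 - 0.077837*I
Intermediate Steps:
o(C) = sqrt(2)*sqrt(C) (o(C) = sqrt(2*C) = sqrt(2)*sqrt(C))
1/(b(53, -6) + o(-38)) = 1/(-6 + sqrt(2)*sqrt(-38)) = 1/(-6 + sqrt(2)*(I*sqrt(38))) = 1/(-6 + 2*I*sqrt(19))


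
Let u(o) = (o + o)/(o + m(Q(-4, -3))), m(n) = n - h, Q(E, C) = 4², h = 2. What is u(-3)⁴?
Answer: 1296/14641 ≈ 0.088519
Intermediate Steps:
Q(E, C) = 16
m(n) = -2 + n (m(n) = n - 1*2 = n - 2 = -2 + n)
u(o) = 2*o/(14 + o) (u(o) = (o + o)/(o + (-2 + 16)) = (2*o)/(o + 14) = (2*o)/(14 + o) = 2*o/(14 + o))
u(-3)⁴ = (2*(-3)/(14 - 3))⁴ = (2*(-3)/11)⁴ = (2*(-3)*(1/11))⁴ = (-6/11)⁴ = 1296/14641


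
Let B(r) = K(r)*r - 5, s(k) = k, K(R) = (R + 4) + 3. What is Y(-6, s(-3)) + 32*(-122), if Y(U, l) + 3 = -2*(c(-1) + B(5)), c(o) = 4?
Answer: -4025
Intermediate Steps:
K(R) = 7 + R (K(R) = (4 + R) + 3 = 7 + R)
B(r) = -5 + r*(7 + r) (B(r) = (7 + r)*r - 5 = r*(7 + r) - 5 = -5 + r*(7 + r))
Y(U, l) = -121 (Y(U, l) = -3 - 2*(4 + (-5 + 5*(7 + 5))) = -3 - 2*(4 + (-5 + 5*12)) = -3 - 2*(4 + (-5 + 60)) = -3 - 2*(4 + 55) = -3 - 2*59 = -3 - 118 = -121)
Y(-6, s(-3)) + 32*(-122) = -121 + 32*(-122) = -121 - 3904 = -4025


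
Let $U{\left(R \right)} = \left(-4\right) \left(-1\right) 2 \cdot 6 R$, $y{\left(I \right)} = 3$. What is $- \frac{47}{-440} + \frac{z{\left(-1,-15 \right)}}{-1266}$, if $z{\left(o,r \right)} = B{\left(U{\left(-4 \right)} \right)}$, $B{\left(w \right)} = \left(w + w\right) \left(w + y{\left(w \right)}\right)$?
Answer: $- \frac{5312323}{92840} \approx -57.22$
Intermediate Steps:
$U{\left(R \right)} = 48 R$ ($U{\left(R \right)} = 4 \cdot 2 \cdot 6 R = 8 \cdot 6 R = 48 R$)
$B{\left(w \right)} = 2 w \left(3 + w\right)$ ($B{\left(w \right)} = \left(w + w\right) \left(w + 3\right) = 2 w \left(3 + w\right)$)
$z{\left(o,r \right)} = 72576$ ($z{\left(o,r \right)} = 2 \cdot 48 \left(-4\right) \left(3 + 48 \left(-4\right)\right) = 2 \left(-192\right) \left(3 - 192\right) = 2 \left(-192\right) \left(-189\right) = 72576$)
$- \frac{47}{-440} + \frac{z{\left(-1,-15 \right)}}{-1266} = - \frac{47}{-440} + \frac{72576}{-1266} = \left(-47\right) \left(- \frac{1}{440}\right) + 72576 \left(- \frac{1}{1266}\right) = \frac{47}{440} - \frac{12096}{211} = - \frac{5312323}{92840}$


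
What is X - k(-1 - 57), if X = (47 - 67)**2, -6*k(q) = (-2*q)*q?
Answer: -2164/3 ≈ -721.33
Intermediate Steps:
k(q) = q**2/3 (k(q) = -(-2*q)*q/6 = -(-1)*q**2/3 = q**2/3)
X = 400 (X = (-20)**2 = 400)
X - k(-1 - 57) = 400 - (-1 - 57)**2/3 = 400 - (-58)**2/3 = 400 - 3364/3 = -2164/3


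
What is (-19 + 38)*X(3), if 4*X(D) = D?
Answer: 57/4 ≈ 14.250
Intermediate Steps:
X(D) = D/4
(-19 + 38)*X(3) = (-19 + 38)*((1/4)*3) = 19*(3/4) = 57/4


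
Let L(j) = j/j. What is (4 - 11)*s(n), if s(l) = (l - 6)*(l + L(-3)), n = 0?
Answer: 42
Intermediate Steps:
L(j) = 1
s(l) = (1 + l)*(-6 + l) (s(l) = (l - 6)*(l + 1) = (-6 + l)*(1 + l) = (1 + l)*(-6 + l))
(4 - 11)*s(n) = (4 - 11)*(-6 + 0² - 5*0) = -7*(-6 + 0 + 0) = -7*(-6) = 42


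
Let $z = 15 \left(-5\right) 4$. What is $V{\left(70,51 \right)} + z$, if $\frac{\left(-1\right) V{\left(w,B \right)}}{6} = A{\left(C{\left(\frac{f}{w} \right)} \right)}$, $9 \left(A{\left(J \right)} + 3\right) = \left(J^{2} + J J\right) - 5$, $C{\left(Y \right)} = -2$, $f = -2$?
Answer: $-284$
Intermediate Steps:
$z = -300$ ($z = \left(-75\right) 4 = -300$)
$A{\left(J \right)} = - \frac{32}{9} + \frac{2 J^{2}}{9}$ ($A{\left(J \right)} = -3 + \frac{\left(J^{2} + J J\right) - 5}{9} = -3 + \frac{\left(J^{2} + J^{2}\right) - 5}{9} = -3 + \frac{2 J^{2} - 5}{9} = -3 + \frac{-5 + 2 J^{2}}{9} = -3 + \left(- \frac{5}{9} + \frac{2 J^{2}}{9}\right) = - \frac{32}{9} + \frac{2 J^{2}}{9}$)
$V{\left(w,B \right)} = 16$ ($V{\left(w,B \right)} = - 6 \left(- \frac{32}{9} + \frac{2 \left(-2\right)^{2}}{9}\right) = - 6 \left(- \frac{32}{9} + \frac{2}{9} \cdot 4\right) = - 6 \left(- \frac{32}{9} + \frac{8}{9}\right) = \left(-6\right) \left(- \frac{8}{3}\right) = 16$)
$V{\left(70,51 \right)} + z = 16 - 300 = -284$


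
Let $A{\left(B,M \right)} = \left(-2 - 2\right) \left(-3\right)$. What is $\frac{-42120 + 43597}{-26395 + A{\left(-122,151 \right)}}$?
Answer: $- \frac{211}{3769} \approx -0.055983$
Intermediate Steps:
$A{\left(B,M \right)} = 12$ ($A{\left(B,M \right)} = \left(-4\right) \left(-3\right) = 12$)
$\frac{-42120 + 43597}{-26395 + A{\left(-122,151 \right)}} = \frac{-42120 + 43597}{-26395 + 12} = \frac{1477}{-26383} = 1477 \left(- \frac{1}{26383}\right) = - \frac{211}{3769}$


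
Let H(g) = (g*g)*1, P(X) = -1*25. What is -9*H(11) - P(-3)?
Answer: -1064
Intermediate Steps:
P(X) = -25
H(g) = g² (H(g) = g²*1 = g²)
-9*H(11) - P(-3) = -9*11² - 1*(-25) = -9*121 + 25 = -1089 + 25 = -1064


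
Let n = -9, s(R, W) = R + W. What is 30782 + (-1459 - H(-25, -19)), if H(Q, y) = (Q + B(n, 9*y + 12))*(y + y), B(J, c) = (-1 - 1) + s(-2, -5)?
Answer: 28031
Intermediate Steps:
B(J, c) = -9 (B(J, c) = (-1 - 1) + (-2 - 5) = -2 - 7 = -9)
H(Q, y) = 2*y*(-9 + Q) (H(Q, y) = (Q - 9)*(y + y) = (-9 + Q)*(2*y) = 2*y*(-9 + Q))
30782 + (-1459 - H(-25, -19)) = 30782 + (-1459 - 2*(-19)*(-9 - 25)) = 30782 + (-1459 - 2*(-19)*(-34)) = 30782 + (-1459 - 1*1292) = 30782 + (-1459 - 1292) = 30782 - 2751 = 28031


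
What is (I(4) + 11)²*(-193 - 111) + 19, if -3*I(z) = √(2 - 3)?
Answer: -330581/9 + 6688*I/3 ≈ -36731.0 + 2229.3*I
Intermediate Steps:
I(z) = -I/3 (I(z) = -√(2 - 3)/3 = -I/3)
(I(4) + 11)²*(-193 - 111) + 19 = (-I/3 + 11)²*(-193 - 111) + 19 = (11 - I/3)²*(-304) + 19 = -304*(11 - I/3)² + 19 = 19 - 304*(11 - I/3)²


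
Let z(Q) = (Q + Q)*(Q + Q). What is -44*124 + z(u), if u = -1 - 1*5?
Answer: -5312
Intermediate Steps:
u = -6 (u = -1 - 5 = -6)
z(Q) = 4*Q² (z(Q) = (2*Q)*(2*Q) = 4*Q²)
-44*124 + z(u) = -44*124 + 4*(-6)² = -5456 + 4*36 = -5456 + 144 = -5312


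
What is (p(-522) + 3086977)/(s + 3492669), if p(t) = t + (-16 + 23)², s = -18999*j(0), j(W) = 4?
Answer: 3086504/3416673 ≈ 0.90337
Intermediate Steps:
s = -75996 (s = -18999*4 = -75996)
p(t) = 49 + t (p(t) = t + 7² = t + 49 = 49 + t)
(p(-522) + 3086977)/(s + 3492669) = ((49 - 522) + 3086977)/(-75996 + 3492669) = (-473 + 3086977)/3416673 = 3086504*(1/3416673) = 3086504/3416673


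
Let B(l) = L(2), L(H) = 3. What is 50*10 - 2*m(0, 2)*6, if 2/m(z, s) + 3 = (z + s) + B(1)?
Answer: 488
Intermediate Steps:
B(l) = 3
m(z, s) = 2/(s + z) (m(z, s) = 2/(-3 + ((z + s) + 3)) = 2/(-3 + ((s + z) + 3)) = 2/(-3 + (3 + s + z)) = 2/(s + z))
50*10 - 2*m(0, 2)*6 = 50*10 - 4/(2 + 0)*6 = 500 - 4/2*6 = 500 - 2*1*6 = 500 - 2*6 = 500 - 12 = 488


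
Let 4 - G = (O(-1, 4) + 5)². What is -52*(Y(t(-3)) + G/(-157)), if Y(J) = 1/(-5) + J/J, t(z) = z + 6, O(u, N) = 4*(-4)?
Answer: -63076/785 ≈ -80.352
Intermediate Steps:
O(u, N) = -16
t(z) = 6 + z
G = -117 (G = 4 - (-16 + 5)² = 4 - 1*(-11)² = 4 - 1*121 = 4 - 121 = -117)
Y(J) = ⅘ (Y(J) = 1*(-⅕) + 1 = -⅕ + 1 = ⅘)
-52*(Y(t(-3)) + G/(-157)) = -52*(⅘ - 117/(-157)) = -52*(⅘ - 117*(-1/157)) = -52*(⅘ + 117/157) = -52*1213/785 = -63076/785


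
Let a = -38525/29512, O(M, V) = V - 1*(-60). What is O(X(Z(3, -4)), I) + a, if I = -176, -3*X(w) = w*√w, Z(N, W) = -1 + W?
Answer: -3461917/29512 ≈ -117.31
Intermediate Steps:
X(w) = -w^(3/2)/3 (X(w) = -w*√w/3 = -w^(3/2)/3)
O(M, V) = 60 + V (O(M, V) = V + 60 = 60 + V)
a = -38525/29512 (a = -38525*1/29512 = -38525/29512 ≈ -1.3054)
O(X(Z(3, -4)), I) + a = (60 - 176) - 38525/29512 = -116 - 38525/29512 = -3461917/29512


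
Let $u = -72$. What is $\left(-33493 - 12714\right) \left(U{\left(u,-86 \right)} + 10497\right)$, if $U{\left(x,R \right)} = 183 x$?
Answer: $123788553$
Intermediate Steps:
$\left(-33493 - 12714\right) \left(U{\left(u,-86 \right)} + 10497\right) = \left(-33493 - 12714\right) \left(183 \left(-72\right) + 10497\right) = - 46207 \left(-13176 + 10497\right) = \left(-46207\right) \left(-2679\right) = 123788553$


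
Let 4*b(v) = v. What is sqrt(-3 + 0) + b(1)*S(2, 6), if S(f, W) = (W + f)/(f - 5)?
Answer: -2/3 + I*sqrt(3) ≈ -0.66667 + 1.732*I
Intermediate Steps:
b(v) = v/4
S(f, W) = (W + f)/(-5 + f)
sqrt(-3 + 0) + b(1)*S(2, 6) = sqrt(-3 + 0) + ((1/4)*1)*((6 + 2)/(-5 + 2)) = sqrt(-3) + (8/(-3))/4 = I*sqrt(3) + (-1/3*8)/4 = I*sqrt(3) + (1/4)*(-8/3) = I*sqrt(3) - 2/3 = -2/3 + I*sqrt(3)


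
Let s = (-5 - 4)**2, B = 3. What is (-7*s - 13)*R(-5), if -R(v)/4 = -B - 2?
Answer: -11600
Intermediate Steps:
R(v) = 20 (R(v) = -4*(-1*3 - 2) = -4*(-3 - 2) = -4*(-5) = 20)
s = 81 (s = (-9)**2 = 81)
(-7*s - 13)*R(-5) = (-7*81 - 13)*20 = (-567 - 13)*20 = -580*20 = -11600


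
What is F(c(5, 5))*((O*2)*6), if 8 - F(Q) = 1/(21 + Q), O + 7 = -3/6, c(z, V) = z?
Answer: -9315/13 ≈ -716.54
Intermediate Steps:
O = -15/2 (O = -7 - 3/6 = -7 - 3*⅙ = -7 - ½ = -15/2 ≈ -7.5000)
F(Q) = 8 - 1/(21 + Q)
F(c(5, 5))*((O*2)*6) = ((167 + 8*5)/(21 + 5))*(-15/2*2*6) = ((167 + 40)/26)*(-15*6) = ((1/26)*207)*(-90) = (207/26)*(-90) = -9315/13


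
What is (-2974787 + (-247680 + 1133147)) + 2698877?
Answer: 609557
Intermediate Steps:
(-2974787 + (-247680 + 1133147)) + 2698877 = (-2974787 + 885467) + 2698877 = -2089320 + 2698877 = 609557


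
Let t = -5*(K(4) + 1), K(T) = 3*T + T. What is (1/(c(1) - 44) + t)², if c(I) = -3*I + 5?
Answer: 12752041/1764 ≈ 7229.0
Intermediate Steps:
c(I) = 5 - 3*I
K(T) = 4*T
t = -85 (t = -5*(4*4 + 1) = -5*(16 + 1) = -5*17 = -85)
(1/(c(1) - 44) + t)² = (1/((5 - 3*1) - 44) - 85)² = (1/((5 - 3) - 44) - 85)² = (1/(2 - 44) - 85)² = (1/(-42) - 85)² = (-1/42 - 85)² = (-3571/42)² = 12752041/1764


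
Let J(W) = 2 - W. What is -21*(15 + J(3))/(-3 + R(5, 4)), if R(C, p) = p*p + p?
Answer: -294/17 ≈ -17.294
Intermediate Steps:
R(C, p) = p + p² (R(C, p) = p² + p = p + p²)
-21*(15 + J(3))/(-3 + R(5, 4)) = -21*(15 + (2 - 1*3))/(-3 + 4*(1 + 4)) = -21*(15 + (2 - 3))/(-3 + 4*5) = -21*(15 - 1)/(-3 + 20) = -294/17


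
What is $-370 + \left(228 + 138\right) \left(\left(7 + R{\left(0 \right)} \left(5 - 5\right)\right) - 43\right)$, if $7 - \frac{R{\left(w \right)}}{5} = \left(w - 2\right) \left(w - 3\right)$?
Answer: $-13546$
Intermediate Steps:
$R{\left(w \right)} = 35 - 5 \left(-3 + w\right) \left(-2 + w\right)$ ($R{\left(w \right)} = 35 - 5 \left(w - 2\right) \left(w - 3\right) = 35 - 5 \left(-2 + w\right) \left(-3 + w\right) = 35 - 5 \left(-3 + w\right) \left(-2 + w\right)$)
$-370 + \left(228 + 138\right) \left(\left(7 + R{\left(0 \right)} \left(5 - 5\right)\right) - 43\right) = -370 + \left(228 + 138\right) \left(\left(7 + \left(5 - 5 \cdot 0^{2} + 25 \cdot 0\right) \left(5 - 5\right)\right) - 43\right) = -370 + 366 \left(\left(7 + \left(5 - 0 + 0\right) 0\right) - 43\right) = -370 + 366 \left(\left(7 + \left(5 + 0 + 0\right) 0\right) - 43\right) = -370 + 366 \left(\left(7 + 5 \cdot 0\right) - 43\right) = -370 + 366 \left(\left(7 + 0\right) - 43\right) = -370 + 366 \left(7 - 43\right) = -370 + 366 \left(-36\right) = -370 - 13176 = -13546$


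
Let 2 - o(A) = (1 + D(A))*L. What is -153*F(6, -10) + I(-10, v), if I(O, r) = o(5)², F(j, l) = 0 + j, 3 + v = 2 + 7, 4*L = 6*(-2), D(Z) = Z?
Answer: -518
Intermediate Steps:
L = -3 (L = (6*(-2))/4 = (¼)*(-12) = -3)
v = 6 (v = -3 + (2 + 7) = -3 + 9 = 6)
F(j, l) = j
o(A) = 5 + 3*A (o(A) = 2 - (1 + A)*(-3) = 2 - (-3 - 3*A) = 2 + (3 + 3*A) = 5 + 3*A)
I(O, r) = 400 (I(O, r) = (5 + 3*5)² = (5 + 15)² = 20² = 400)
-153*F(6, -10) + I(-10, v) = -153*6 + 400 = -918 + 400 = -518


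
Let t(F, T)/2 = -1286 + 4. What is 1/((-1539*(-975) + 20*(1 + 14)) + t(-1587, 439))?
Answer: 1/1498261 ≈ 6.6744e-7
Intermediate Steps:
t(F, T) = -2564 (t(F, T) = 2*(-1286 + 4) = 2*(-1282) = -2564)
1/((-1539*(-975) + 20*(1 + 14)) + t(-1587, 439)) = 1/((-1539*(-975) + 20*(1 + 14)) - 2564) = 1/((1500525 + 20*15) - 2564) = 1/((1500525 + 300) - 2564) = 1/(1500825 - 2564) = 1/1498261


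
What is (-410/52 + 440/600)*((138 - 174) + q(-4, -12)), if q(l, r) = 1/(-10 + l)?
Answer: 281689/1092 ≈ 257.96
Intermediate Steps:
(-410/52 + 440/600)*((138 - 174) + q(-4, -12)) = (-410/52 + 440/600)*((138 - 174) + 1/(-10 - 4)) = (-410*1/52 + 440*(1/600))*(-36 + 1/(-14)) = (-205/26 + 11/15)*(-36 - 1/14) = -2789/390*(-505/14) = 281689/1092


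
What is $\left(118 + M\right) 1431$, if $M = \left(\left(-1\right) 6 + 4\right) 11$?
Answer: $137376$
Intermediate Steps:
$M = -22$ ($M = \left(-6 + 4\right) 11 = \left(-2\right) 11 = -22$)
$\left(118 + M\right) 1431 = \left(118 - 22\right) 1431 = 96 \cdot 1431 = 137376$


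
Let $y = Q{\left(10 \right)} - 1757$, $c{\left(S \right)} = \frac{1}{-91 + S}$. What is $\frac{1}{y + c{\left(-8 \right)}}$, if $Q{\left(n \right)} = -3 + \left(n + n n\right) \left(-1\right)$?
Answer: $- \frac{99}{185131} \approx -0.00053476$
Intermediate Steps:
$Q{\left(n \right)} = -3 - n - n^{2}$ ($Q{\left(n \right)} = -3 + \left(n + n^{2}\right) \left(-1\right) = -3 - \left(n + n^{2}\right) = -3 - n - n^{2}$)
$y = -1870$ ($y = \left(-3 - 10 - 10^{2}\right) - 1757 = \left(-3 - 10 - 100\right) - 1757 = -113 - 1757 = -1870$)
$\frac{1}{y + c{\left(-8 \right)}} = \frac{1}{-1870 + \frac{1}{-91 - 8}} = \frac{1}{-1870 + \frac{1}{-99}} = \frac{1}{-1870 - \frac{1}{99}} = \frac{1}{- \frac{185131}{99}} = - \frac{99}{185131}$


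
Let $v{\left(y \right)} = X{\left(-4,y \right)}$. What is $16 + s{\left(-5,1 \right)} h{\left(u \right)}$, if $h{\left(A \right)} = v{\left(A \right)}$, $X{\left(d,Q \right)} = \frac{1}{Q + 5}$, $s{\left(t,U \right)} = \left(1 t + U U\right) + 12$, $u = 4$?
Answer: $\frac{152}{9} \approx 16.889$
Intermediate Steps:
$s{\left(t,U \right)} = 12 + t + U^{2}$ ($s{\left(t,U \right)} = \left(t + U^{2}\right) + 12 = 12 + t + U^{2}$)
$X{\left(d,Q \right)} = \frac{1}{5 + Q}$
$v{\left(y \right)} = \frac{1}{5 + y}$
$h{\left(A \right)} = \frac{1}{5 + A}$
$16 + s{\left(-5,1 \right)} h{\left(u \right)} = 16 + \frac{12 - 5 + 1^{2}}{5 + 4} = 16 + \frac{12 - 5 + 1}{9} = 16 + 8 \cdot \frac{1}{9} = 16 + \frac{8}{9} = \frac{152}{9}$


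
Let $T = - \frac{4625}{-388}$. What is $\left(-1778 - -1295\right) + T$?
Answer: $- \frac{182779}{388} \approx -471.08$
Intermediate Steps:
$T = \frac{4625}{388}$ ($T = \left(-4625\right) \left(- \frac{1}{388}\right) = \frac{4625}{388} \approx 11.92$)
$\left(-1778 - -1295\right) + T = \left(-1778 - -1295\right) + \frac{4625}{388} = \left(-1778 + 1295\right) + \frac{4625}{388} = -483 + \frac{4625}{388} = - \frac{182779}{388}$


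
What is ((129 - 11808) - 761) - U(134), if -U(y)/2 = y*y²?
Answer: 4799768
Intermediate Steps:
U(y) = -2*y³ (U(y) = -2*y*y² = -2*y³)
((129 - 11808) - 761) - U(134) = ((129 - 11808) - 761) - (-2)*134³ = (-11679 - 761) - (-2)*2406104 = -12440 - 1*(-4812208) = -12440 + 4812208 = 4799768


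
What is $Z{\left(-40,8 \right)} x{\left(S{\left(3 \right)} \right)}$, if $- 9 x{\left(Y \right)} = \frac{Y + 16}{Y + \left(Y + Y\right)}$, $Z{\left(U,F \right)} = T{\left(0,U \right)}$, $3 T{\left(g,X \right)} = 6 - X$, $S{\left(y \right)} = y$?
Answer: $- \frac{874}{243} \approx -3.5967$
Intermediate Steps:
$T{\left(g,X \right)} = 2 - \frac{X}{3}$ ($T{\left(g,X \right)} = \frac{6 - X}{3} = 2 - \frac{X}{3}$)
$Z{\left(U,F \right)} = 2 - \frac{U}{3}$
$x{\left(Y \right)} = - \frac{16 + Y}{27 Y}$ ($x{\left(Y \right)} = - \frac{\left(Y + 16\right) \frac{1}{Y + \left(Y + Y\right)}}{9} = - \frac{\left(16 + Y\right) \frac{1}{Y + 2 Y}}{9} = - \frac{\left(16 + Y\right) \frac{1}{3 Y}}{9} = - \frac{\frac{1}{3} \frac{1}{Y} \left(16 + Y\right)}{9} = - \frac{16 + Y}{27 Y}$)
$Z{\left(-40,8 \right)} x{\left(S{\left(3 \right)} \right)} = \left(2 - - \frac{40}{3}\right) \frac{-16 - 3}{27 \cdot 3} = \left(2 + \frac{40}{3}\right) \frac{1}{27} \cdot \frac{1}{3} \left(-16 - 3\right) = \frac{46 \cdot \frac{1}{27} \cdot \frac{1}{3} \left(-19\right)}{3} = \frac{46}{3} \left(- \frac{19}{81}\right) = - \frac{874}{243}$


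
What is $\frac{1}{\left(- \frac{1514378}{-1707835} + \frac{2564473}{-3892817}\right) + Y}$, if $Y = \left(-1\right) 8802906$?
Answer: $- \frac{6648289121195}{58524262679202515799} \approx -1.136 \cdot 10^{-7}$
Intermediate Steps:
$Y = -8802906$
$\frac{1}{\left(- \frac{1514378}{-1707835} + \frac{2564473}{-3892817}\right) + Y} = \frac{1}{\left(- \frac{1514378}{-1707835} + \frac{2564473}{-3892817}\right) - 8802906} = \frac{1}{\left(\left(-1514378\right) \left(- \frac{1}{1707835}\right) + 2564473 \left(- \frac{1}{3892817}\right)\right) - 8802906} = \frac{1}{\left(\frac{1514378}{1707835} - \frac{2564473}{3892817}\right) - 8802906} = \frac{1}{\frac{1515499676871}{6648289121195} - 8802906} = \frac{1}{- \frac{58524262679202515799}{6648289121195}} = - \frac{6648289121195}{58524262679202515799}$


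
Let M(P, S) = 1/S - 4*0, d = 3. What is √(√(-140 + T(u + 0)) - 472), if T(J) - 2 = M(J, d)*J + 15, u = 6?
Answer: √(-472 + 11*I) ≈ 0.2531 + 21.727*I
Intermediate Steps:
M(P, S) = 1/S (M(P, S) = 1/S + 0 = 1/S)
T(J) = 17 + J/3 (T(J) = 2 + (J/3 + 15) = 2 + (15 + J/3) = 17 + J/3)
√(√(-140 + T(u + 0)) - 472) = √(√(-140 + (17 + (6 + 0)/3)) - 472) = √(√(-140 + (17 + (⅓)*6)) - 472) = √(√(-140 + (17 + 2)) - 472) = √(√(-140 + 19) - 472) = √(√(-121) - 472) = √(11*I - 472) = √(-472 + 11*I)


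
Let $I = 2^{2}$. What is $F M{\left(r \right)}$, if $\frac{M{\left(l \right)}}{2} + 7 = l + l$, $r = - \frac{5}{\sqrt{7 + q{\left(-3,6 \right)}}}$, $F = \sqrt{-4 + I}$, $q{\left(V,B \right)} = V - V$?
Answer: $0$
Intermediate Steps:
$q{\left(V,B \right)} = 0$
$I = 4$
$F = 0$ ($F = \sqrt{-4 + 4} = \sqrt{0} = 0$)
$r = - \frac{5 \sqrt{7}}{7}$ ($r = - \frac{5}{\sqrt{7 + 0}} = - \frac{5}{\sqrt{7}} = - 5 \frac{\sqrt{7}}{7} = - \frac{5 \sqrt{7}}{7} \approx -1.8898$)
$M{\left(l \right)} = -14 + 4 l$ ($M{\left(l \right)} = -14 + 2 \left(l + l\right) = -14 + 2 \cdot 2 l = -14 + 4 l$)
$F M{\left(r \right)} = 0 \left(-14 + 4 \left(- \frac{5 \sqrt{7}}{7}\right)\right) = 0 \left(-14 - \frac{20 \sqrt{7}}{7}\right) = 0$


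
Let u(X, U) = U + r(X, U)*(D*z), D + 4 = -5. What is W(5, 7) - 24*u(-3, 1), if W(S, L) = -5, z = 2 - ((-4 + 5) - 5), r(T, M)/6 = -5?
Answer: -38909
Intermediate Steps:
D = -9 (D = -4 - 5 = -9)
r(T, M) = -30 (r(T, M) = 6*(-5) = -30)
z = 6 (z = 2 - (1 - 5) = 2 - 1*(-4) = 2 + 4 = 6)
u(X, U) = 1620 + U (u(X, U) = U - (-270)*6 = U - 30*(-54) = U + 1620 = 1620 + U)
W(5, 7) - 24*u(-3, 1) = -5 - 24*(1620 + 1) = -5 - 24*1621 = -5 - 38904 = -38909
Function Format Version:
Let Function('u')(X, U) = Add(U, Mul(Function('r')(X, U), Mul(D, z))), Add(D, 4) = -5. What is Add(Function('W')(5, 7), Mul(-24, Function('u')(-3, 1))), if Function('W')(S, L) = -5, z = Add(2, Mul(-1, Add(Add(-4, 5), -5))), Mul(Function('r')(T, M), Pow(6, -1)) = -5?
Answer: -38909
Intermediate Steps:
D = -9 (D = Add(-4, -5) = -9)
Function('r')(T, M) = -30 (Function('r')(T, M) = Mul(6, -5) = -30)
z = 6 (z = Add(2, Mul(-1, Add(1, -5))) = Add(2, Mul(-1, -4)) = Add(2, 4) = 6)
Function('u')(X, U) = Add(1620, U) (Function('u')(X, U) = Add(U, Mul(-30, Mul(-9, 6))) = Add(U, Mul(-30, -54)) = Add(U, 1620) = Add(1620, U))
Add(Function('W')(5, 7), Mul(-24, Function('u')(-3, 1))) = Add(-5, Mul(-24, Add(1620, 1))) = Add(-5, Mul(-24, 1621)) = Add(-5, -38904) = -38909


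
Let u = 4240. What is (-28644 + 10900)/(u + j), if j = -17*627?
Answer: 17744/6419 ≈ 2.7643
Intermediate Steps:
j = -10659
(-28644 + 10900)/(u + j) = (-28644 + 10900)/(4240 - 10659) = -17744/(-6419) = -17744*(-1/6419) = 17744/6419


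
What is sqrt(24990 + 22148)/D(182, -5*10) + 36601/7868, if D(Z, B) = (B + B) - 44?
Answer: 36601/7868 - 7*sqrt(962)/144 ≈ 3.1442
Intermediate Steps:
D(Z, B) = -44 + 2*B (D(Z, B) = 2*B - 44 = -44 + 2*B)
sqrt(24990 + 22148)/D(182, -5*10) + 36601/7868 = sqrt(24990 + 22148)/(-44 + 2*(-5*10)) + 36601/7868 = sqrt(47138)/(-44 + 2*(-50)) + 36601*(1/7868) = (7*sqrt(962))/(-44 - 100) + 36601/7868 = (7*sqrt(962))/(-144) + 36601/7868 = (7*sqrt(962))*(-1/144) + 36601/7868 = -7*sqrt(962)/144 + 36601/7868 = 36601/7868 - 7*sqrt(962)/144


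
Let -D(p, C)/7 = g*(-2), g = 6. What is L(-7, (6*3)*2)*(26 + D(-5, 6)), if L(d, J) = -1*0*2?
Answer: 0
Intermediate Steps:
D(p, C) = 84 (D(p, C) = -42*(-2) = -7*(-12) = 84)
L(d, J) = 0 (L(d, J) = 0*2 = 0)
L(-7, (6*3)*2)*(26 + D(-5, 6)) = 0*(26 + 84) = 0*110 = 0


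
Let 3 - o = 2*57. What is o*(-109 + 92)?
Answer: 1887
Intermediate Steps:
o = -111 (o = 3 - 2*57 = 3 - 1*114 = 3 - 114 = -111)
o*(-109 + 92) = -111*(-109 + 92) = -111*(-17) = 1887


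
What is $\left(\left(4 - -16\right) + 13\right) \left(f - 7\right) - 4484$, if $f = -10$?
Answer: $-5045$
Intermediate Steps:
$\left(\left(4 - -16\right) + 13\right) \left(f - 7\right) - 4484 = \left(\left(4 - -16\right) + 13\right) \left(-10 - 7\right) - 4484 = \left(\left(4 + 16\right) + 13\right) \left(-10 - 7\right) - 4484 = \left(20 + 13\right) \left(-17\right) - 4484 = 33 \left(-17\right) - 4484 = -561 - 4484 = -5045$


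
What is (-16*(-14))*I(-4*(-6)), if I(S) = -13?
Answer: -2912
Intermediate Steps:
(-16*(-14))*I(-4*(-6)) = -16*(-14)*(-13) = 224*(-13) = -2912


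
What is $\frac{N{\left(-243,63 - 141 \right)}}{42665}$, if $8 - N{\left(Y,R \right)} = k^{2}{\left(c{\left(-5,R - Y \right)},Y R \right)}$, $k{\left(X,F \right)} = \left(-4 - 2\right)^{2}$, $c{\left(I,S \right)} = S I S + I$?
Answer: $- \frac{8}{265} \approx -0.030189$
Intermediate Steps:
$c{\left(I,S \right)} = I + I S^{2}$ ($c{\left(I,S \right)} = I S S + I = I S^{2} + I = I + I S^{2}$)
$k{\left(X,F \right)} = 36$ ($k{\left(X,F \right)} = \left(-6\right)^{2} = 36$)
$N{\left(Y,R \right)} = -1288$ ($N{\left(Y,R \right)} = 8 - 36^{2} = 8 - 1296 = -1288$)
$\frac{N{\left(-243,63 - 141 \right)}}{42665} = - \frac{1288}{42665} = \left(-1288\right) \frac{1}{42665} = - \frac{8}{265}$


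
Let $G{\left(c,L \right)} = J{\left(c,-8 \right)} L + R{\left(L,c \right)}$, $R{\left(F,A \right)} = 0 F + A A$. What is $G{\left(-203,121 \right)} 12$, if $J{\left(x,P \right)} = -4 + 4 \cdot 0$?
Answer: $488700$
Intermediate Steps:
$R{\left(F,A \right)} = A^{2}$ ($R{\left(F,A \right)} = 0 + A^{2} = A^{2}$)
$J{\left(x,P \right)} = -4$ ($J{\left(x,P \right)} = -4 + 0 = -4$)
$G{\left(c,L \right)} = c^{2} - 4 L$ ($G{\left(c,L \right)} = - 4 L + c^{2} = c^{2} - 4 L$)
$G{\left(-203,121 \right)} 12 = \left(\left(-203\right)^{2} - 484\right) 12 = \left(41209 - 484\right) 12 = 40725 \cdot 12 = 488700$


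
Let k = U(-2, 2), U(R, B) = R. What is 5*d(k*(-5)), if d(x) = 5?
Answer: 25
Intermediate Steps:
k = -2
5*d(k*(-5)) = 5*5 = 25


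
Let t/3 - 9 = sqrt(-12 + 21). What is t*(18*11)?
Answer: 7128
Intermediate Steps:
t = 36 (t = 27 + 3*sqrt(-12 + 21) = 27 + 3*sqrt(9) = 27 + 3*3 = 27 + 9 = 36)
t*(18*11) = 36*(18*11) = 36*198 = 7128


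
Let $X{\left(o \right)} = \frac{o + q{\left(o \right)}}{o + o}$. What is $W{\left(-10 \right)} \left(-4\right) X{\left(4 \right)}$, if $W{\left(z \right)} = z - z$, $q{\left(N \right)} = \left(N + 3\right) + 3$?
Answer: $0$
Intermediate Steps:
$q{\left(N \right)} = 6 + N$ ($q{\left(N \right)} = \left(3 + N\right) + 3 = 6 + N$)
$X{\left(o \right)} = \frac{6 + 2 o}{2 o}$ ($X{\left(o \right)} = \frac{o + \left(6 + o\right)}{o + o} = \frac{6 + 2 o}{2 o}$)
$W{\left(z \right)} = 0$
$W{\left(-10 \right)} \left(-4\right) X{\left(4 \right)} = 0 \left(-4\right) \frac{3 + 4}{4} = 0 \cdot \frac{1}{4} \cdot 7 = 0 \cdot \frac{7}{4} = 0$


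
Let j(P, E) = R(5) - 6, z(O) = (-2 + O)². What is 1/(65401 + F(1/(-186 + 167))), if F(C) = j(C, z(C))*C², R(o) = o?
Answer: 361/23609760 ≈ 1.5290e-5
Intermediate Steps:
j(P, E) = -1 (j(P, E) = 5 - 6 = -1)
F(C) = -C²
1/(65401 + F(1/(-186 + 167))) = 1/(65401 - (1/(-186 + 167))²) = 1/(65401 - (1/(-19))²) = 1/(65401 - (-1/19)²) = 1/(65401 - 1*1/361) = 1/(65401 - 1/361) = 1/(23609760/361) = 361/23609760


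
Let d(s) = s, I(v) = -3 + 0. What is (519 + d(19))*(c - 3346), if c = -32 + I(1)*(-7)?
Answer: -1806066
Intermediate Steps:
I(v) = -3
c = -11 (c = -32 - 3*(-7) = -32 + 21 = -11)
(519 + d(19))*(c - 3346) = (519 + 19)*(-11 - 3346) = 538*(-3357) = -1806066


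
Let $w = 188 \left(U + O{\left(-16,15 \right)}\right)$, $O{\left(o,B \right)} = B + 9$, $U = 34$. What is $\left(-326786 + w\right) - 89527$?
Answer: $-405409$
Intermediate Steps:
$O{\left(o,B \right)} = 9 + B$
$w = 10904$ ($w = 188 \left(34 + \left(9 + 15\right)\right) = 188 \left(34 + 24\right) = 188 \cdot 58 = 10904$)
$\left(-326786 + w\right) - 89527 = \left(-326786 + 10904\right) - 89527 = -315882 - 89527 = -405409$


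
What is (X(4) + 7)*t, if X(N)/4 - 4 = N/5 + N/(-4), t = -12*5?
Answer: -1332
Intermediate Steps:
t = -60
X(N) = 16 - N/5 (X(N) = 16 + 4*(N/5 + N/(-4)) = 16 + 4*(N*(⅕) + N*(-¼)) = 16 + 4*(N/5 - N/4) = 16 + 4*(-N/20) = 16 - N/5)
(X(4) + 7)*t = ((16 - ⅕*4) + 7)*(-60) = ((16 - ⅘) + 7)*(-60) = (76/5 + 7)*(-60) = (111/5)*(-60) = -1332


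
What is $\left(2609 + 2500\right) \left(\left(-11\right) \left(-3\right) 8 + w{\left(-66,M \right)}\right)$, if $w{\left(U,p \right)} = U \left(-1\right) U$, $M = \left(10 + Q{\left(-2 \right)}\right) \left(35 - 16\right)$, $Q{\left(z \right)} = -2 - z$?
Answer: $-20906028$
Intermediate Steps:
$M = 190$ ($M = \left(10 - 0\right) \left(35 - 16\right) = \left(10 + \left(-2 + 2\right)\right) 19 = \left(10 + 0\right) 19 = 10 \cdot 19 = 190$)
$w{\left(U,p \right)} = - U^{2}$ ($w{\left(U,p \right)} = - U U = - U^{2}$)
$\left(2609 + 2500\right) \left(\left(-11\right) \left(-3\right) 8 + w{\left(-66,M \right)}\right) = \left(2609 + 2500\right) \left(\left(-11\right) \left(-3\right) 8 - \left(-66\right)^{2}\right) = 5109 \left(33 \cdot 8 - 4356\right) = 5109 \left(264 - 4356\right) = 5109 \left(-4092\right) = -20906028$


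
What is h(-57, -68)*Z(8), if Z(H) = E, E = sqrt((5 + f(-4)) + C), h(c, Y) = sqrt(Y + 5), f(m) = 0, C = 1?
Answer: 3*I*sqrt(42) ≈ 19.442*I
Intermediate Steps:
h(c, Y) = sqrt(5 + Y)
E = sqrt(6) (E = sqrt((5 + 0) + 1) = sqrt(5 + 1) = sqrt(6) ≈ 2.4495)
Z(H) = sqrt(6)
h(-57, -68)*Z(8) = sqrt(5 - 68)*sqrt(6) = sqrt(-63)*sqrt(6) = (3*I*sqrt(7))*sqrt(6) = 3*I*sqrt(42)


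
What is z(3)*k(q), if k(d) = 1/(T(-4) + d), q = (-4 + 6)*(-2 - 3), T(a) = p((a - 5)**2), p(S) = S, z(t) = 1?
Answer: 1/71 ≈ 0.014085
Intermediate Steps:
T(a) = (-5 + a)**2 (T(a) = (a - 5)**2 = (-5 + a)**2)
q = -10 (q = 2*(-5) = -10)
k(d) = 1/(81 + d) (k(d) = 1/((-5 - 4)**2 + d) = 1/((-9)**2 + d) = 1/(81 + d))
z(3)*k(q) = 1/(81 - 10) = 1/71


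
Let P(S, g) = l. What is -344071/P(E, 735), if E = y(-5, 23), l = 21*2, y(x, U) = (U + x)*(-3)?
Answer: -49153/6 ≈ -8192.2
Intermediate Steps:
y(x, U) = -3*U - 3*x
l = 42
E = -54 (E = -3*23 - 3*(-5) = -69 + 15 = -54)
P(S, g) = 42
-344071/P(E, 735) = -344071/42 = -344071*1/42 = -49153/6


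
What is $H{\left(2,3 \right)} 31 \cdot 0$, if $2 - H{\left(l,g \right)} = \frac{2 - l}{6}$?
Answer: $0$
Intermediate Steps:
$H{\left(l,g \right)} = \frac{5}{3} + \frac{l}{6}$ ($H{\left(l,g \right)} = 2 - \frac{2 - l}{6} = 2 - \left(2 - l\right) \frac{1}{6} = 2 - \left(\frac{1}{3} - \frac{l}{6}\right) = 2 + \left(- \frac{1}{3} + \frac{l}{6}\right) = \frac{5}{3} + \frac{l}{6}$)
$H{\left(2,3 \right)} 31 \cdot 0 = \left(\frac{5}{3} + \frac{1}{6} \cdot 2\right) 31 \cdot 0 = \left(\frac{5}{3} + \frac{1}{3}\right) 31 \cdot 0 = 2 \cdot 31 \cdot 0 = 62 \cdot 0 = 0$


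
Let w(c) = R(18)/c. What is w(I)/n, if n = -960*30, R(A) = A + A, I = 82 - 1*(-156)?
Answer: -1/190400 ≈ -5.2521e-6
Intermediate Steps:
I = 238 (I = 82 + 156 = 238)
R(A) = 2*A
w(c) = 36/c (w(c) = (2*18)/c = 36/c)
n = -28800
w(I)/n = (36/238)/(-28800) = (36*(1/238))*(-1/28800) = (18/119)*(-1/28800) = -1/190400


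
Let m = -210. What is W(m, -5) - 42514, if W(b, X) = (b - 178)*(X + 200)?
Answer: -118174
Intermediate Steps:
W(b, X) = (-178 + b)*(200 + X)
W(m, -5) - 42514 = (-35600 - 178*(-5) + 200*(-210) - 5*(-210)) - 42514 = (-35600 + 890 - 42000 + 1050) - 42514 = -75660 - 42514 = -118174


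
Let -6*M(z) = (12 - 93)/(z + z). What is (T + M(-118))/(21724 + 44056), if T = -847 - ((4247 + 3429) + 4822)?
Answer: -6298867/31048160 ≈ -0.20287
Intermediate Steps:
T = -13345 (T = -847 - (7676 + 4822) = -847 - 1*12498 = -847 - 12498 = -13345)
M(z) = 27/(4*z) (M(z) = -(12 - 93)/(6*(z + z)) = -(-27)/(2*(2*z)) = -(-27)*1/(2*z)/2 = -(-27)/(4*z) = 27/(4*z))
(T + M(-118))/(21724 + 44056) = (-13345 + (27/4)/(-118))/(21724 + 44056) = (-13345 + (27/4)*(-1/118))/65780 = (-13345 - 27/472)*(1/65780) = -6298867/472*1/65780 = -6298867/31048160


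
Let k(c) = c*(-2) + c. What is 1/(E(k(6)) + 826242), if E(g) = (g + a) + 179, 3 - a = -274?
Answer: 1/826692 ≈ 1.2096e-6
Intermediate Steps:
a = 277 (a = 3 - 1*(-274) = 3 + 274 = 277)
k(c) = -c (k(c) = -2*c + c = -c)
E(g) = 456 + g (E(g) = (g + 277) + 179 = (277 + g) + 179 = 456 + g)
1/(E(k(6)) + 826242) = 1/((456 - 1*6) + 826242) = 1/((456 - 6) + 826242) = 1/(450 + 826242) = 1/826692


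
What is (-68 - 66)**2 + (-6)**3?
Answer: 17740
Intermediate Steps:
(-68 - 66)**2 + (-6)**3 = (-134)**2 - 216 = 17956 - 216 = 17740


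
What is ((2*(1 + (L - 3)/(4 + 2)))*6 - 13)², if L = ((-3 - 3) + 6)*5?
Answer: 49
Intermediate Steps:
L = 0 (L = (-6 + 6)*5 = 0*5 = 0)
((2*(1 + (L - 3)/(4 + 2)))*6 - 13)² = ((2*(1 + (0 - 3)/(4 + 2)))*6 - 13)² = ((2*(1 - 3/6))*6 - 13)² = ((2*(1 - 3*⅙))*6 - 13)² = ((2*(1 - ½))*6 - 13)² = ((2*(½))*6 - 13)² = (1*6 - 13)² = (6 - 13)² = (-7)² = 49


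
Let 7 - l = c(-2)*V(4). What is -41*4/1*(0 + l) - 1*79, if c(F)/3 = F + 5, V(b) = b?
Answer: 4677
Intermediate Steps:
c(F) = 15 + 3*F (c(F) = 3*(F + 5) = 3*(5 + F) = 15 + 3*F)
l = -29 (l = 7 - (15 + 3*(-2))*4 = 7 - (15 - 6)*4 = 7 - 9*4 = 7 - 1*36 = 7 - 36 = -29)
-41*4/1*(0 + l) - 1*79 = -41*4/1*(0 - 29) - 1*79 = -41*4*1*(-29) - 79 = -164*(-29) - 79 = -41*(-116) - 79 = 4756 - 79 = 4677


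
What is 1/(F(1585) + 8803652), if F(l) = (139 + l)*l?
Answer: 1/11536192 ≈ 8.6684e-8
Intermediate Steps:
F(l) = l*(139 + l)
1/(F(1585) + 8803652) = 1/(1585*(139 + 1585) + 8803652) = 1/(1585*1724 + 8803652) = 1/(2732540 + 8803652) = 1/11536192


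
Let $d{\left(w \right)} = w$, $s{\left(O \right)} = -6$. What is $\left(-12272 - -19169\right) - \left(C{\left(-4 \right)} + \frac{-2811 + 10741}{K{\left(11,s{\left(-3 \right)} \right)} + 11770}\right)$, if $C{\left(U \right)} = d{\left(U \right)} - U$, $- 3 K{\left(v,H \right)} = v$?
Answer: $\frac{243433413}{35299} \approx 6896.3$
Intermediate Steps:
$K{\left(v,H \right)} = - \frac{v}{3}$
$C{\left(U \right)} = 0$ ($C{\left(U \right)} = U - U = 0$)
$\left(-12272 - -19169\right) - \left(C{\left(-4 \right)} + \frac{-2811 + 10741}{K{\left(11,s{\left(-3 \right)} \right)} + 11770}\right) = \left(-12272 - -19169\right) - \left(0 + \frac{-2811 + 10741}{\left(- \frac{1}{3}\right) 11 + 11770}\right) = \left(-12272 + 19169\right) - \left(0 + \frac{7930}{- \frac{11}{3} + 11770}\right) = 6897 - \left(0 + \frac{7930}{\frac{35299}{3}}\right) = 6897 - \left(0 + 7930 \cdot \frac{3}{35299}\right) = 6897 - \left(0 + \frac{23790}{35299}\right) = 6897 - \frac{23790}{35299} = \frac{243433413}{35299}$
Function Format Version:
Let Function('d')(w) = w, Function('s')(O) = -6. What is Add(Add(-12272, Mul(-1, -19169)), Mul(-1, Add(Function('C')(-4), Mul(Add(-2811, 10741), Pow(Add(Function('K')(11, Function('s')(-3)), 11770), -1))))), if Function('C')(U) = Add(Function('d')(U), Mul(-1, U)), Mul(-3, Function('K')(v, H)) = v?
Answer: Rational(243433413, 35299) ≈ 6896.3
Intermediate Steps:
Function('K')(v, H) = Mul(Rational(-1, 3), v)
Function('C')(U) = 0 (Function('C')(U) = Add(U, Mul(-1, U)) = 0)
Add(Add(-12272, Mul(-1, -19169)), Mul(-1, Add(Function('C')(-4), Mul(Add(-2811, 10741), Pow(Add(Function('K')(11, Function('s')(-3)), 11770), -1))))) = Add(Add(-12272, Mul(-1, -19169)), Mul(-1, Add(0, Mul(Add(-2811, 10741), Pow(Add(Mul(Rational(-1, 3), 11), 11770), -1))))) = Add(Add(-12272, 19169), Mul(-1, Add(0, Mul(7930, Pow(Add(Rational(-11, 3), 11770), -1))))) = Add(6897, Mul(-1, Add(0, Mul(7930, Pow(Rational(35299, 3), -1))))) = Add(6897, Mul(-1, Add(0, Mul(7930, Rational(3, 35299))))) = Add(6897, Mul(-1, Add(0, Rational(23790, 35299)))) = Add(6897, Mul(-1, Rational(23790, 35299))) = Add(6897, Rational(-23790, 35299)) = Rational(243433413, 35299)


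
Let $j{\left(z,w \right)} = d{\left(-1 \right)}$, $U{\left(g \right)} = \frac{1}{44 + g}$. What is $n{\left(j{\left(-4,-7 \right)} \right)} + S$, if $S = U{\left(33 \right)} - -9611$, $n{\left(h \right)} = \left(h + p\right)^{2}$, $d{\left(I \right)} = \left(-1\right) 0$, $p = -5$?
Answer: $\frac{741973}{77} \approx 9636.0$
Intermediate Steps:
$d{\left(I \right)} = 0$
$j{\left(z,w \right)} = 0$
$n{\left(h \right)} = \left(-5 + h\right)^{2}$ ($n{\left(h \right)} = \left(h - 5\right)^{2} = \left(-5 + h\right)^{2}$)
$S = \frac{740048}{77}$ ($S = \frac{1}{44 + 33} - -9611 = \frac{1}{77} + 9611 = \frac{740048}{77} \approx 9611.0$)
$n{\left(j{\left(-4,-7 \right)} \right)} + S = \left(-5 + 0\right)^{2} + \frac{740048}{77} = \left(-5\right)^{2} + \frac{740048}{77} = 25 + \frac{740048}{77} = \frac{741973}{77}$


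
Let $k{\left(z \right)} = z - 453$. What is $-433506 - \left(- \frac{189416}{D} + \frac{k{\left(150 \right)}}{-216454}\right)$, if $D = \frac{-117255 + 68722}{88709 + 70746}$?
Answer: $- \frac{11091681984393511}{10505161982} \approx -1.0558 \cdot 10^{6}$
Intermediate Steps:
$D = - \frac{48533}{159455} \approx -0.30437$
$k{\left(z \right)} = -453 + z$
$-433506 - \left(- \frac{189416}{D} + \frac{k{\left(150 \right)}}{-216454}\right) = -433506 - \left(- \frac{189416}{- \frac{48533}{159455}} + \frac{-453 + 150}{-216454}\right) = -433506 - \left(\left(-189416\right) \left(- \frac{159455}{48533}\right) - - \frac{303}{216454}\right) = -433506 - \left(\frac{30203328280}{48533} + \frac{303}{216454}\right) = -433506 - \frac{6537631234224619}{10505161982} = - \frac{11091681984393511}{10505161982}$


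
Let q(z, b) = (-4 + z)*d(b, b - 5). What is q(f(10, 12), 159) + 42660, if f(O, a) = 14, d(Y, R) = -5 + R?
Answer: 44150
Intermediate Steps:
q(z, b) = (-10 + b)*(-4 + z) (q(z, b) = (-4 + z)*(-5 + (b - 5)) = (-4 + z)*(-5 + (-5 + b)) = (-4 + z)*(-10 + b) = (-10 + b)*(-4 + z))
q(f(10, 12), 159) + 42660 = (-10 + 159)*(-4 + 14) + 42660 = 149*10 + 42660 = 1490 + 42660 = 44150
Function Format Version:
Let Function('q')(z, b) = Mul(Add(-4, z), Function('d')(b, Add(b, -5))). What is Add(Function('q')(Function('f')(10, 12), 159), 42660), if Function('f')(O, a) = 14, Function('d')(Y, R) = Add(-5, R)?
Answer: 44150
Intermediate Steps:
Function('q')(z, b) = Mul(Add(-10, b), Add(-4, z)) (Function('q')(z, b) = Mul(Add(-4, z), Add(-5, Add(b, -5))) = Mul(Add(-4, z), Add(-5, Add(-5, b))) = Mul(Add(-4, z), Add(-10, b)) = Mul(Add(-10, b), Add(-4, z)))
Add(Function('q')(Function('f')(10, 12), 159), 42660) = Add(Mul(Add(-10, 159), Add(-4, 14)), 42660) = Add(Mul(149, 10), 42660) = Add(1490, 42660) = 44150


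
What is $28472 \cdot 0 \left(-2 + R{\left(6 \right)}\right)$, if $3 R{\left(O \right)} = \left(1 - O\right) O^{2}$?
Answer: $0$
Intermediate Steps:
$R{\left(O \right)} = \frac{O^{2} \left(1 - O\right)}{3}$ ($R{\left(O \right)} = \frac{\left(1 - O\right) O^{2}}{3} = \frac{O^{2} \left(1 - O\right)}{3}$)
$28472 \cdot 0 \left(-2 + R{\left(6 \right)}\right) = 28472 \cdot 0 \left(-2 + \frac{6^{2} \left(1 - 6\right)}{3}\right) = 28472 \cdot 0 \left(-2 + \frac{1}{3} \cdot 36 \left(1 - 6\right)\right) = 28472 \cdot 0 \left(-2 + \frac{1}{3} \cdot 36 \left(-5\right)\right) = 28472 \cdot 0 \left(-2 - 60\right) = 28472 \cdot 0 \left(-62\right) = 28472 \cdot 0 = 0$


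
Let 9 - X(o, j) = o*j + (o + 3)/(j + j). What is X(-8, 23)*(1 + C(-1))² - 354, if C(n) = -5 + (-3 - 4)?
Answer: 1058559/46 ≈ 23012.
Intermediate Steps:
C(n) = -12 (C(n) = -5 - 7 = -12)
X(o, j) = 9 - j*o - (3 + o)/(2*j) (X(o, j) = 9 - (o*j + (o + 3)/(j + j)) = 9 - (j*o + (3 + o)/((2*j))) = 9 - (j*o + (3 + o)*(1/(2*j))) = 9 - (j*o + (3 + o)/(2*j)) = 9 + (-j*o - (3 + o)/(2*j)) = 9 - j*o - (3 + o)/(2*j))
X(-8, 23)*(1 + C(-1))² - 354 = (9 - 3/2/23 - 1*23*(-8) - ½*(-8)/23)*(1 - 12)² - 354 = (9 - 3/2*1/23 + 184 - ½*(-8)*1/23)*(-11)² - 354 = (9 - 3/46 + 184 + 4/23)*121 - 354 = (8883/46)*121 - 354 = 1074843/46 - 354 = 1058559/46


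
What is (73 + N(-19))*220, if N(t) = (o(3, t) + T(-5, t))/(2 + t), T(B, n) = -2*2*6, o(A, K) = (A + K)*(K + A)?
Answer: 221980/17 ≈ 13058.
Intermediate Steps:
o(A, K) = (A + K)² (o(A, K) = (A + K)*(A + K) = (A + K)²)
T(B, n) = -24 (T(B, n) = -4*6 = -24)
N(t) = (-24 + (3 + t)²)/(2 + t) (N(t) = ((3 + t)² - 24)/(2 + t) = (-24 + (3 + t)²)/(2 + t))
(73 + N(-19))*220 = (73 + (-24 + (3 - 19)²)/(2 - 19))*220 = (73 + (-24 + (-16)²)/(-17))*220 = (73 - (-24 + 256)/17)*220 = (73 - 1/17*232)*220 = (73 - 232/17)*220 = (1009/17)*220 = 221980/17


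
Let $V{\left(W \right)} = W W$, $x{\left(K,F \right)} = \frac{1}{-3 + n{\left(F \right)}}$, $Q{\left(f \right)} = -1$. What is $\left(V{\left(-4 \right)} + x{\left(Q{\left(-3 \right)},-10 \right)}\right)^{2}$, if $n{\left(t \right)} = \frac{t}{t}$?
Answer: $\frac{961}{4} \approx 240.25$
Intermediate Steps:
$n{\left(t \right)} = 1$
$x{\left(K,F \right)} = - \frac{1}{2}$ ($x{\left(K,F \right)} = \frac{1}{-3 + 1} = \frac{1}{-2} = - \frac{1}{2}$)
$V{\left(W \right)} = W^{2}$
$\left(V{\left(-4 \right)} + x{\left(Q{\left(-3 \right)},-10 \right)}\right)^{2} = \left(\left(-4\right)^{2} - \frac{1}{2}\right)^{2} = \left(16 - \frac{1}{2}\right)^{2} = \left(\frac{31}{2}\right)^{2} = \frac{961}{4}$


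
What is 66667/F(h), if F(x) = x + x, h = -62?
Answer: -66667/124 ≈ -537.64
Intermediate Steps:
F(x) = 2*x
66667/F(h) = 66667/((2*(-62))) = 66667/(-124) = 66667*(-1/124) = -66667/124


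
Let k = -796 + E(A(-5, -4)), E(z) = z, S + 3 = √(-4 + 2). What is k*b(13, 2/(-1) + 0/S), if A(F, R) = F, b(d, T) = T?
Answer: 1602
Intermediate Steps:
S = -3 + I*√2 (S = -3 + √(-4 + 2) = -3 + √(-2) = -3 + I*√2 ≈ -3.0 + 1.4142*I)
k = -801 (k = -796 - 5 = -801)
k*b(13, 2/(-1) + 0/S) = -801*(2/(-1) + 0/(-3 + I*√2)) = -801*(2*(-1) + 0) = -801*(-2 + 0) = -801*(-2) = 1602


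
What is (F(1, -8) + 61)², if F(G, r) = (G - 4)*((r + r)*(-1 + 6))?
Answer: 90601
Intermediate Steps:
F(G, r) = 10*r*(-4 + G) (F(G, r) = (-4 + G)*((2*r)*5) = (-4 + G)*(10*r) = 10*r*(-4 + G))
(F(1, -8) + 61)² = (10*(-8)*(-4 + 1) + 61)² = (10*(-8)*(-3) + 61)² = (240 + 61)² = 301² = 90601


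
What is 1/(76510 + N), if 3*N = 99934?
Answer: 3/329464 ≈ 9.1057e-6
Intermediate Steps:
N = 99934/3 (N = (⅓)*99934 = 99934/3 ≈ 33311.)
1/(76510 + N) = 1/(76510 + 99934/3) = 1/(329464/3) = 3/329464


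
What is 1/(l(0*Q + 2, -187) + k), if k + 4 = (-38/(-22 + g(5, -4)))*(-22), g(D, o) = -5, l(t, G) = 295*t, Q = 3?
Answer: 27/14986 ≈ 0.0018017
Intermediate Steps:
k = -944/27 (k = -4 + (-38/(-22 - 5))*(-22) = -4 + (-38/(-27))*(-22) = -4 - 1/27*(-38)*(-22) = -4 + (38/27)*(-22) = -4 - 836/27 = -944/27 ≈ -34.963)
1/(l(0*Q + 2, -187) + k) = 1/(295*(0*3 + 2) - 944/27) = 1/(295*(0 + 2) - 944/27) = 1/(295*2 - 944/27) = 1/(590 - 944/27) = 1/(14986/27) = 27/14986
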